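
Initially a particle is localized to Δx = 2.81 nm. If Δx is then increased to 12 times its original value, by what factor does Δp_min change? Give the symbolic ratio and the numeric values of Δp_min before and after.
Original Δp_min = 1.876 × 10^-26 kg·m/s; new Δp'_min = 1.564 × 10^-27 kg·m/s; ratio Δp'_min/Δp_min = 1/12.

From the uncertainty principle ΔxΔp ≥ ℏ/2, the minimum momentum uncertainty is Δp_min = ℏ/(2Δx).

Original (Δx = 2.81 nm = 2.810e-09 m):
Δp_min = (1.055e-34 J·s)/(2 × 2.810e-09 m) = 1.876e-26 kg·m/s

When Δx → 12Δx:
Δp'_min = ℏ/(2 × 12Δx) = (1/12) × ℏ/(2Δx) = (1/12) × Δp_min
Δp'_min = 1/12 × 1.876e-26 kg·m/s = 1.564e-27 kg·m/s

Since Δp_min ∝ 1/Δx, when Δx is increased to 12 times its original value, Δp_min decreases to 1/12 of its original value.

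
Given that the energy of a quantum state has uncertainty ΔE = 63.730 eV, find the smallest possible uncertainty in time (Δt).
5.164 as

Using the energy-time uncertainty principle:
ΔEΔt ≥ ℏ/2

The minimum uncertainty in time is:
Δt_min = ℏ/(2ΔE)
Δt_min = (1.055e-34 J·s) / (2 × 1.021e-17 J)
Δt_min = 5.164e-18 s = 5.164 as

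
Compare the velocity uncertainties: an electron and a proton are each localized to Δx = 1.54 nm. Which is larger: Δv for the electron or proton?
The electron has the larger minimum velocity uncertainty, by a ratio of 1836.2.

For both particles, Δp_min = ℏ/(2Δx) = 3.424e-26 kg·m/s (same for both).

The velocity uncertainty is Δv = Δp/m:
- electron: Δv = 3.424e-26 / 9.109e-31 = 3.759e+04 m/s = 37.587 km/s
- proton: Δv = 3.424e-26 / 1.673e-27 = 2.047e+01 m/s = 20.470 m/s

Ratio: 3.759e+04 / 2.047e+01 = 1836.2

The lighter particle has larger velocity uncertainty because Δv ∝ 1/m.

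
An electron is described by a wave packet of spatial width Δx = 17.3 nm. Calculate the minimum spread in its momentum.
3.048 × 10^-27 kg·m/s

For a wave packet, the spatial width Δx and momentum spread Δp are related by the uncertainty principle:
ΔxΔp ≥ ℏ/2

The minimum momentum spread is:
Δp_min = ℏ/(2Δx)
Δp_min = (1.055e-34 J·s) / (2 × 1.730e-08 m)
Δp_min = 3.048e-27 kg·m/s

A wave packet cannot have both a well-defined position and well-defined momentum.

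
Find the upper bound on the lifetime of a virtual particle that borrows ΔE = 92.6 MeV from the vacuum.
3.554 ys

Using the energy-time uncertainty principle:
ΔEΔt ≥ ℏ/2

For a virtual particle borrowing energy ΔE, the maximum lifetime is:
Δt_max = ℏ/(2ΔE)

Converting energy:
ΔE = 92.6 MeV = 1.484e-11 J

Δt_max = (1.055e-34 J·s) / (2 × 1.484e-11 J)
Δt_max = 3.554e-24 s = 3.554 ys

Virtual particles with higher borrowed energy exist for shorter times.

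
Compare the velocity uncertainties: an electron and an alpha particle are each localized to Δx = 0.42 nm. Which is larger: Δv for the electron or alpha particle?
The electron has the larger minimum velocity uncertainty, by a ratio of 7294.3.

For both particles, Δp_min = ℏ/(2Δx) = 1.255e-25 kg·m/s (same for both).

The velocity uncertainty is Δv = Δp/m:
- electron: Δv = 1.255e-25 / 9.109e-31 = 1.378e+05 m/s = 137.819 km/s
- alpha particle: Δv = 1.255e-25 / 6.645e-27 = 1.889e+01 m/s = 18.894 m/s

Ratio: 1.378e+05 / 1.889e+01 = 7294.3

The lighter particle has larger velocity uncertainty because Δv ∝ 1/m.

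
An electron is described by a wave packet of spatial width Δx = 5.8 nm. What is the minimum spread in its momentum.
9.091 × 10^-27 kg·m/s

For a wave packet, the spatial width Δx and momentum spread Δp are related by the uncertainty principle:
ΔxΔp ≥ ℏ/2

The minimum momentum spread is:
Δp_min = ℏ/(2Δx)
Δp_min = (1.055e-34 J·s) / (2 × 5.800e-09 m)
Δp_min = 9.091e-27 kg·m/s

A wave packet cannot have both a well-defined position and well-defined momentum.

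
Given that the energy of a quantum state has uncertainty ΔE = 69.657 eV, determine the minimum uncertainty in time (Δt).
4.725 as

Using the energy-time uncertainty principle:
ΔEΔt ≥ ℏ/2

The minimum uncertainty in time is:
Δt_min = ℏ/(2ΔE)
Δt_min = (1.055e-34 J·s) / (2 × 1.116e-17 J)
Δt_min = 4.725e-18 s = 4.725 as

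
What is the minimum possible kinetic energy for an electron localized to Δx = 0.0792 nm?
1.518 eV

Localizing a particle requires giving it sufficient momentum uncertainty:

1. From uncertainty principle: Δp ≥ ℏ/(2Δx)
   Δp_min = (1.055e-34 J·s) / (2 × 7.920e-11 m)
   Δp_min = 6.658e-25 kg·m/s

2. This momentum uncertainty corresponds to kinetic energy:
   KE ≈ (Δp)²/(2m) = (6.658e-25)²/(2 × 9.109e-31 kg)
   KE = 2.433e-19 J = 1.518 eV

Tighter localization requires more energy.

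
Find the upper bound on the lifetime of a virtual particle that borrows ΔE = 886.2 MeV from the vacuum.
3.714 × 10^-25 s

Using the energy-time uncertainty principle:
ΔEΔt ≥ ℏ/2

For a virtual particle borrowing energy ΔE, the maximum lifetime is:
Δt_max = ℏ/(2ΔE)

Converting energy:
ΔE = 886.2 MeV = 1.420e-10 J

Δt_max = (1.055e-34 J·s) / (2 × 1.420e-10 J)
Δt_max = 3.714e-25 s = 3.714 × 10^-25 s

Virtual particles with higher borrowed energy exist for shorter times.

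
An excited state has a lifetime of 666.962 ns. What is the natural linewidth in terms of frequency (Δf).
119.313 kHz

Using the energy-time uncertainty principle and E = hf:
ΔEΔt ≥ ℏ/2
hΔf·Δt ≥ ℏ/2

The minimum frequency uncertainty is:
Δf = ℏ/(2hτ) = 1/(4πτ)
Δf = 1/(4π × 6.670e-07 s)
Δf = 1.193e+05 Hz = 119.313 kHz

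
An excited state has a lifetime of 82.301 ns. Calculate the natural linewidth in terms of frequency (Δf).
966.908 kHz

Using the energy-time uncertainty principle and E = hf:
ΔEΔt ≥ ℏ/2
hΔf·Δt ≥ ℏ/2

The minimum frequency uncertainty is:
Δf = ℏ/(2hτ) = 1/(4πτ)
Δf = 1/(4π × 8.230e-08 s)
Δf = 9.669e+05 Hz = 966.908 kHz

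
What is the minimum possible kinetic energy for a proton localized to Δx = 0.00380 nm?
359.242 meV

Localizing a particle requires giving it sufficient momentum uncertainty:

1. From uncertainty principle: Δp ≥ ℏ/(2Δx)
   Δp_min = (1.055e-34 J·s) / (2 × 3.800e-12 m)
   Δp_min = 1.388e-23 kg·m/s

2. This momentum uncertainty corresponds to kinetic energy:
   KE ≈ (Δp)²/(2m) = (1.388e-23)²/(2 × 1.673e-27 kg)
   KE = 5.756e-20 J = 359.242 meV

Tighter localization requires more energy.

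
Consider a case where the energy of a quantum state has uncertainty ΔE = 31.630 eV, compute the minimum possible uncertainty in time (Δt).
10.405 as

Using the energy-time uncertainty principle:
ΔEΔt ≥ ℏ/2

The minimum uncertainty in time is:
Δt_min = ℏ/(2ΔE)
Δt_min = (1.055e-34 J·s) / (2 × 5.068e-18 J)
Δt_min = 1.040e-17 s = 10.405 as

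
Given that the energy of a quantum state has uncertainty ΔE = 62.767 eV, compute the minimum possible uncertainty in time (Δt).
5.243 as

Using the energy-time uncertainty principle:
ΔEΔt ≥ ℏ/2

The minimum uncertainty in time is:
Δt_min = ℏ/(2ΔE)
Δt_min = (1.055e-34 J·s) / (2 × 1.006e-17 J)
Δt_min = 5.243e-18 s = 5.243 as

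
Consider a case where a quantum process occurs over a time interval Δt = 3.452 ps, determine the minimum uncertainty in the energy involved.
95.338 μeV

Using the energy-time uncertainty principle:
ΔEΔt ≥ ℏ/2

The minimum uncertainty in energy is:
ΔE_min = ℏ/(2Δt)
ΔE_min = (1.055e-34 J·s) / (2 × 3.452e-12 s)
ΔE_min = 1.527e-23 J = 95.338 μeV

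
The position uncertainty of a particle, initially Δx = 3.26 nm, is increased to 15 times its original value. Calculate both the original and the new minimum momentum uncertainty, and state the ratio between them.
Original Δp_min = 1.617 × 10^-26 kg·m/s; new Δp'_min = 1.078 × 10^-27 kg·m/s; ratio Δp'_min/Δp_min = 1/15.

From the uncertainty principle ΔxΔp ≥ ℏ/2, the minimum momentum uncertainty is Δp_min = ℏ/(2Δx).

Original (Δx = 3.26 nm = 3.260e-09 m):
Δp_min = (1.055e-34 J·s)/(2 × 3.260e-09 m) = 1.617e-26 kg·m/s

When Δx → 15Δx:
Δp'_min = ℏ/(2 × 15Δx) = (1/15) × ℏ/(2Δx) = (1/15) × Δp_min
Δp'_min = 1/15 × 1.617e-26 kg·m/s = 1.078e-27 kg·m/s

Since Δp_min ∝ 1/Δx, when Δx is increased to 15 times its original value, Δp_min decreases to 1/15 of its original value.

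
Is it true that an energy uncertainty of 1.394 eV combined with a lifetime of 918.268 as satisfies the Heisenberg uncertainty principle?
Yes, it satisfies the uncertainty relation.

Calculate the product ΔEΔt:
ΔE = 1.394 eV = 2.233e-19 J
ΔEΔt = (2.233e-19 J) × (9.183e-16 s)
ΔEΔt = 2.051e-34 J·s

Compare to the minimum allowed value ℏ/2:
ℏ/2 = 5.273e-35 J·s

Since ΔEΔt = 2.051e-34 J·s ≥ 5.273e-35 J·s = ℏ/2,
this satisfies the uncertainty relation.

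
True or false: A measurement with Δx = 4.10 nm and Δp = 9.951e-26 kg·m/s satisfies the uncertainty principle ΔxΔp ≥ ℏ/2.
Yes, it satisfies the uncertainty principle.

Calculate the product ΔxΔp:
ΔxΔp = (4.100e-09 m) × (9.951e-26 kg·m/s)
ΔxΔp = 4.080e-34 J·s

Compare to the minimum allowed value ℏ/2:
ℏ/2 = 5.273e-35 J·s

Since ΔxΔp = 4.080e-34 J·s ≥ 5.273e-35 J·s = ℏ/2,
the measurement satisfies the uncertainty principle.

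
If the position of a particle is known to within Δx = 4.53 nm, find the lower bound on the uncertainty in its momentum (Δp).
1.164 × 10^-26 kg·m/s

Using the Heisenberg uncertainty principle:
ΔxΔp ≥ ℏ/2

The minimum uncertainty in momentum is:
Δp_min = ℏ/(2Δx)
Δp_min = (1.055e-34 J·s) / (2 × 4.530e-09 m)
Δp_min = 1.164e-26 kg·m/s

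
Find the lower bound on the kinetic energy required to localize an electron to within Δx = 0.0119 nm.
67.262 eV

Localizing a particle requires giving it sufficient momentum uncertainty:

1. From uncertainty principle: Δp ≥ ℏ/(2Δx)
   Δp_min = (1.055e-34 J·s) / (2 × 1.190e-11 m)
   Δp_min = 4.431e-24 kg·m/s

2. This momentum uncertainty corresponds to kinetic energy:
   KE ≈ (Δp)²/(2m) = (4.431e-24)²/(2 × 9.109e-31 kg)
   KE = 1.078e-17 J = 67.262 eV

Tighter localization requires more energy.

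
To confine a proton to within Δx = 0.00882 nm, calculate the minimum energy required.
66.683 meV

Localizing a particle requires giving it sufficient momentum uncertainty:

1. From uncertainty principle: Δp ≥ ℏ/(2Δx)
   Δp_min = (1.055e-34 J·s) / (2 × 8.820e-12 m)
   Δp_min = 5.978e-24 kg·m/s

2. This momentum uncertainty corresponds to kinetic energy:
   KE ≈ (Δp)²/(2m) = (5.978e-24)²/(2 × 1.673e-27 kg)
   KE = 1.068e-20 J = 66.683 meV

Tighter localization requires more energy.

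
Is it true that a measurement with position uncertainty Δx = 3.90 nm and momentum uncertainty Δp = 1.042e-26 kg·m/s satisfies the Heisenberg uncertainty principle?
No, it violates the uncertainty principle (impossible measurement).

Calculate the product ΔxΔp:
ΔxΔp = (3.900e-09 m) × (1.042e-26 kg·m/s)
ΔxΔp = 4.064e-35 J·s

Compare to the minimum allowed value ℏ/2:
ℏ/2 = 5.273e-35 J·s

Since ΔxΔp = 4.064e-35 J·s < 5.273e-35 J·s = ℏ/2,
the measurement violates the uncertainty principle.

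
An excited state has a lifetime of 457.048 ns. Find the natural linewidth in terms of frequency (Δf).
174.112 kHz

Using the energy-time uncertainty principle and E = hf:
ΔEΔt ≥ ℏ/2
hΔf·Δt ≥ ℏ/2

The minimum frequency uncertainty is:
Δf = ℏ/(2hτ) = 1/(4πτ)
Δf = 1/(4π × 4.570e-07 s)
Δf = 1.741e+05 Hz = 174.112 kHz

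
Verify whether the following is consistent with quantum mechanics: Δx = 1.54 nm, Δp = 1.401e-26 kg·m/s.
No, it violates the uncertainty principle (impossible measurement).

Calculate the product ΔxΔp:
ΔxΔp = (1.540e-09 m) × (1.401e-26 kg·m/s)
ΔxΔp = 2.158e-35 J·s

Compare to the minimum allowed value ℏ/2:
ℏ/2 = 5.273e-35 J·s

Since ΔxΔp = 2.158e-35 J·s < 5.273e-35 J·s = ℏ/2,
the measurement violates the uncertainty principle.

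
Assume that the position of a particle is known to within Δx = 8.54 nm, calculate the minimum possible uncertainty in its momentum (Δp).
6.174 × 10^-27 kg·m/s

Using the Heisenberg uncertainty principle:
ΔxΔp ≥ ℏ/2

The minimum uncertainty in momentum is:
Δp_min = ℏ/(2Δx)
Δp_min = (1.055e-34 J·s) / (2 × 8.540e-09 m)
Δp_min = 6.174e-27 kg·m/s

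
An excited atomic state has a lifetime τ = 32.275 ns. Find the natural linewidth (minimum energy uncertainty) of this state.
10.197 neV

Using the energy-time uncertainty principle:
ΔEΔt ≥ ℏ/2

The lifetime τ represents the time uncertainty Δt.
The natural linewidth (minimum energy uncertainty) is:

ΔE = ℏ/(2τ)
ΔE = (1.055e-34 J·s) / (2 × 3.227e-08 s)
ΔE = 1.634e-27 J = 10.197 neV

This natural linewidth limits the precision of spectroscopic measurements.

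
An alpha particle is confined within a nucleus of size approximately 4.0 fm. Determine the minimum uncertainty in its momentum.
1.318 × 10^-20 kg·m/s

Using the Heisenberg uncertainty principle:
ΔxΔp ≥ ℏ/2

With Δx ≈ L = 4.000e-15 m (the confinement size):
Δp_min = ℏ/(2Δx)
Δp_min = (1.055e-34 J·s) / (2 × 4.000e-15 m)
Δp_min = 1.318e-20 kg·m/s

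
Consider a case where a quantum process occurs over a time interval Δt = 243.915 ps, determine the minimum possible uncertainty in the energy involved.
1.349 μeV

Using the energy-time uncertainty principle:
ΔEΔt ≥ ℏ/2

The minimum uncertainty in energy is:
ΔE_min = ℏ/(2Δt)
ΔE_min = (1.055e-34 J·s) / (2 × 2.439e-10 s)
ΔE_min = 2.162e-25 J = 1.349 μeV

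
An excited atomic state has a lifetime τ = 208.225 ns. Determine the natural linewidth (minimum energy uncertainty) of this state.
1.581 neV

Using the energy-time uncertainty principle:
ΔEΔt ≥ ℏ/2

The lifetime τ represents the time uncertainty Δt.
The natural linewidth (minimum energy uncertainty) is:

ΔE = ℏ/(2τ)
ΔE = (1.055e-34 J·s) / (2 × 2.082e-07 s)
ΔE = 2.532e-28 J = 1.581 neV

This natural linewidth limits the precision of spectroscopic measurements.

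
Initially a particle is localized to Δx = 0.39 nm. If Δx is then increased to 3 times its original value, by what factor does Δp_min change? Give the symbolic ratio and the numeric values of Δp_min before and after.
Original Δp_min = 1.352 × 10^-25 kg·m/s; new Δp'_min = 4.507 × 10^-26 kg·m/s; ratio Δp'_min/Δp_min = 1/3.

From the uncertainty principle ΔxΔp ≥ ℏ/2, the minimum momentum uncertainty is Δp_min = ℏ/(2Δx).

Original (Δx = 0.39 nm = 3.900e-10 m):
Δp_min = (1.055e-34 J·s)/(2 × 3.900e-10 m) = 1.352e-25 kg·m/s

When Δx → 3Δx:
Δp'_min = ℏ/(2 × 3Δx) = (1/3) × ℏ/(2Δx) = (1/3) × Δp_min
Δp'_min = 1/3 × 1.352e-25 kg·m/s = 4.507e-26 kg·m/s

Since Δp_min ∝ 1/Δx, when Δx is increased to 3 times its original value, Δp_min decreases to 1/3 of its original value.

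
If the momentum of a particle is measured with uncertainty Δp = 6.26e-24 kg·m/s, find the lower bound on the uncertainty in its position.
8.423 pm

Using the Heisenberg uncertainty principle:
ΔxΔp ≥ ℏ/2

The minimum uncertainty in position is:
Δx_min = ℏ/(2Δp)
Δx_min = (1.055e-34 J·s) / (2 × 6.260e-24 kg·m/s)
Δx_min = 8.423e-12 m = 8.423 pm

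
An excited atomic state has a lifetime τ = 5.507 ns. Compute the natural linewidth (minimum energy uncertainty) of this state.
59.761 neV

Using the energy-time uncertainty principle:
ΔEΔt ≥ ℏ/2

The lifetime τ represents the time uncertainty Δt.
The natural linewidth (minimum energy uncertainty) is:

ΔE = ℏ/(2τ)
ΔE = (1.055e-34 J·s) / (2 × 5.507e-09 s)
ΔE = 9.575e-27 J = 59.761 neV

This natural linewidth limits the precision of spectroscopic measurements.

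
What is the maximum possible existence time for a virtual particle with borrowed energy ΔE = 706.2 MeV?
4.660 × 10^-25 s

Using the energy-time uncertainty principle:
ΔEΔt ≥ ℏ/2

For a virtual particle borrowing energy ΔE, the maximum lifetime is:
Δt_max = ℏ/(2ΔE)

Converting energy:
ΔE = 706.2 MeV = 1.131e-10 J

Δt_max = (1.055e-34 J·s) / (2 × 1.131e-10 J)
Δt_max = 4.660e-25 s = 4.660 × 10^-25 s

Virtual particles with higher borrowed energy exist for shorter times.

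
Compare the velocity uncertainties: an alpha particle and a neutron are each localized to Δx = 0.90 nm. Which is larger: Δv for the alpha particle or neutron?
The neutron has the larger minimum velocity uncertainty, by a ratio of 4.0.

For both particles, Δp_min = ℏ/(2Δx) = 5.859e-26 kg·m/s (same for both).

The velocity uncertainty is Δv = Δp/m:
- alpha particle: Δv = 5.859e-26 / 6.645e-27 = 8.817e+00 m/s = 8.817 m/s
- neutron: Δv = 5.859e-26 / 1.675e-27 = 3.498e+01 m/s = 34.979 m/s

Ratio: 3.498e+01 / 8.817e+00 = 4.0

The lighter particle has larger velocity uncertainty because Δv ∝ 1/m.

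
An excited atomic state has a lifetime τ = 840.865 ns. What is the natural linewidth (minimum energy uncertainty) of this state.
391.390 peV

Using the energy-time uncertainty principle:
ΔEΔt ≥ ℏ/2

The lifetime τ represents the time uncertainty Δt.
The natural linewidth (minimum energy uncertainty) is:

ΔE = ℏ/(2τ)
ΔE = (1.055e-34 J·s) / (2 × 8.409e-07 s)
ΔE = 6.271e-29 J = 391.390 peV

This natural linewidth limits the precision of spectroscopic measurements.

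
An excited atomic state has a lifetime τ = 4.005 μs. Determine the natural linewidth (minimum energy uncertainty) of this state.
82.174 peV

Using the energy-time uncertainty principle:
ΔEΔt ≥ ℏ/2

The lifetime τ represents the time uncertainty Δt.
The natural linewidth (minimum energy uncertainty) is:

ΔE = ℏ/(2τ)
ΔE = (1.055e-34 J·s) / (2 × 4.005e-06 s)
ΔE = 1.317e-29 J = 82.174 peV

This natural linewidth limits the precision of spectroscopic measurements.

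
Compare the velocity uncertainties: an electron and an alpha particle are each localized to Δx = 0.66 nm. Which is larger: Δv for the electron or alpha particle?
The electron has the larger minimum velocity uncertainty, by a ratio of 7294.3.

For both particles, Δp_min = ℏ/(2Δx) = 7.989e-26 kg·m/s (same for both).

The velocity uncertainty is Δv = Δp/m:
- electron: Δv = 7.989e-26 / 9.109e-31 = 8.770e+04 m/s = 87.703 km/s
- alpha particle: Δv = 7.989e-26 / 6.645e-27 = 1.202e+01 m/s = 12.023 m/s

Ratio: 8.770e+04 / 1.202e+01 = 7294.3

The lighter particle has larger velocity uncertainty because Δv ∝ 1/m.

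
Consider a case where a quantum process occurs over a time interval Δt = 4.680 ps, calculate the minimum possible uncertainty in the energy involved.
70.322 μeV

Using the energy-time uncertainty principle:
ΔEΔt ≥ ℏ/2

The minimum uncertainty in energy is:
ΔE_min = ℏ/(2Δt)
ΔE_min = (1.055e-34 J·s) / (2 × 4.680e-12 s)
ΔE_min = 1.127e-23 J = 70.322 μeV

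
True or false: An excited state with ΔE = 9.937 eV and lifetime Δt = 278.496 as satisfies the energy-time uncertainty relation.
Yes, it satisfies the uncertainty relation.

Calculate the product ΔEΔt:
ΔE = 9.937 eV = 1.592e-18 J
ΔEΔt = (1.592e-18 J) × (2.785e-16 s)
ΔEΔt = 4.434e-34 J·s

Compare to the minimum allowed value ℏ/2:
ℏ/2 = 5.273e-35 J·s

Since ΔEΔt = 4.434e-34 J·s ≥ 5.273e-35 J·s = ℏ/2,
this satisfies the uncertainty relation.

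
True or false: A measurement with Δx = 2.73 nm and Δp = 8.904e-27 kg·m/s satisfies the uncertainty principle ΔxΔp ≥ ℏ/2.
No, it violates the uncertainty principle (impossible measurement).

Calculate the product ΔxΔp:
ΔxΔp = (2.730e-09 m) × (8.904e-27 kg·m/s)
ΔxΔp = 2.431e-35 J·s

Compare to the minimum allowed value ℏ/2:
ℏ/2 = 5.273e-35 J·s

Since ΔxΔp = 2.431e-35 J·s < 5.273e-35 J·s = ℏ/2,
the measurement violates the uncertainty principle.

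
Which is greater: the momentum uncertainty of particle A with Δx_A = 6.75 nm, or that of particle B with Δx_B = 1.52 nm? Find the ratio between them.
Particle B has the larger minimum momentum uncertainty, by a factor of 4.44.

For each particle, the minimum momentum uncertainty is Δp_min = ℏ/(2Δx):

Particle A: Δp_A = ℏ/(2×6.750e-09 m) = 7.812e-27 kg·m/s
Particle B: Δp_B = ℏ/(2×1.520e-09 m) = 3.469e-26 kg·m/s

Ratio: Δp_B/Δp_A = 4.44

Since Δp_min ∝ 1/Δx, the particle with smaller position uncertainty (B) has larger momentum uncertainty.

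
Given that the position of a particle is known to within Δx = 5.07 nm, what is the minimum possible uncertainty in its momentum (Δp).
1.040 × 10^-26 kg·m/s

Using the Heisenberg uncertainty principle:
ΔxΔp ≥ ℏ/2

The minimum uncertainty in momentum is:
Δp_min = ℏ/(2Δx)
Δp_min = (1.055e-34 J·s) / (2 × 5.070e-09 m)
Δp_min = 1.040e-26 kg·m/s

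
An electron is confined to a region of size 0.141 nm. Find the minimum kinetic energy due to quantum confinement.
479.098 meV

Using the uncertainty principle:

1. Position uncertainty: Δx ≈ 1.410e-10 m
2. Minimum momentum uncertainty: Δp = ℏ/(2Δx) = 3.740e-25 kg·m/s
3. Minimum kinetic energy:
   KE = (Δp)²/(2m) = (3.740e-25)²/(2 × 9.109e-31 kg)
   KE = 7.676e-20 J = 479.098 meV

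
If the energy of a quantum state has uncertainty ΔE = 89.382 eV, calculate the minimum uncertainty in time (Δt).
3.682 as

Using the energy-time uncertainty principle:
ΔEΔt ≥ ℏ/2

The minimum uncertainty in time is:
Δt_min = ℏ/(2ΔE)
Δt_min = (1.055e-34 J·s) / (2 × 1.432e-17 J)
Δt_min = 3.682e-18 s = 3.682 as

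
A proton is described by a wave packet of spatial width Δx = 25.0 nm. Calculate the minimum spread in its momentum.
2.109 × 10^-27 kg·m/s

For a wave packet, the spatial width Δx and momentum spread Δp are related by the uncertainty principle:
ΔxΔp ≥ ℏ/2

The minimum momentum spread is:
Δp_min = ℏ/(2Δx)
Δp_min = (1.055e-34 J·s) / (2 × 2.500e-08 m)
Δp_min = 2.109e-27 kg·m/s

A wave packet cannot have both a well-defined position and well-defined momentum.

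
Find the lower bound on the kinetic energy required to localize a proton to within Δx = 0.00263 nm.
749.968 meV

Localizing a particle requires giving it sufficient momentum uncertainty:

1. From uncertainty principle: Δp ≥ ℏ/(2Δx)
   Δp_min = (1.055e-34 J·s) / (2 × 2.630e-12 m)
   Δp_min = 2.005e-23 kg·m/s

2. This momentum uncertainty corresponds to kinetic energy:
   KE ≈ (Δp)²/(2m) = (2.005e-23)²/(2 × 1.673e-27 kg)
   KE = 1.202e-19 J = 749.968 meV

Tighter localization requires more energy.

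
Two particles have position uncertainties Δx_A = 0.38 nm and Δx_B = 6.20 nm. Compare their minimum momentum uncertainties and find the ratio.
Particle A has the larger minimum momentum uncertainty, by a factor of 16.32.

For each particle, the minimum momentum uncertainty is Δp_min = ℏ/(2Δx):

Particle A: Δp_A = ℏ/(2×3.800e-10 m) = 1.388e-25 kg·m/s
Particle B: Δp_B = ℏ/(2×6.200e-09 m) = 8.505e-27 kg·m/s

Ratio: Δp_A/Δp_B = 16.32

Since Δp_min ∝ 1/Δx, the particle with smaller position uncertainty (A) has larger momentum uncertainty.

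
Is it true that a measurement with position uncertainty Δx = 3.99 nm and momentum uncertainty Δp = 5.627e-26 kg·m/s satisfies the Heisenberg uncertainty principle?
Yes, it satisfies the uncertainty principle.

Calculate the product ΔxΔp:
ΔxΔp = (3.990e-09 m) × (5.627e-26 kg·m/s)
ΔxΔp = 2.245e-34 J·s

Compare to the minimum allowed value ℏ/2:
ℏ/2 = 5.273e-35 J·s

Since ΔxΔp = 2.245e-34 J·s ≥ 5.273e-35 J·s = ℏ/2,
the measurement satisfies the uncertainty principle.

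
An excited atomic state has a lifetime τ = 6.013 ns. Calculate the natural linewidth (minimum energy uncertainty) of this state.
54.732 neV

Using the energy-time uncertainty principle:
ΔEΔt ≥ ℏ/2

The lifetime τ represents the time uncertainty Δt.
The natural linewidth (minimum energy uncertainty) is:

ΔE = ℏ/(2τ)
ΔE = (1.055e-34 J·s) / (2 × 6.013e-09 s)
ΔE = 8.769e-27 J = 54.732 neV

This natural linewidth limits the precision of spectroscopic measurements.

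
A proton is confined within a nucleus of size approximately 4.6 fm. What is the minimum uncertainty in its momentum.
1.146 × 10^-20 kg·m/s

Using the Heisenberg uncertainty principle:
ΔxΔp ≥ ℏ/2

With Δx ≈ L = 4.600e-15 m (the confinement size):
Δp_min = ℏ/(2Δx)
Δp_min = (1.055e-34 J·s) / (2 × 4.600e-15 m)
Δp_min = 1.146e-20 kg·m/s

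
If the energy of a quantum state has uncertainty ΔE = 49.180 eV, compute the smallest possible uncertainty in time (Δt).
6.692 as

Using the energy-time uncertainty principle:
ΔEΔt ≥ ℏ/2

The minimum uncertainty in time is:
Δt_min = ℏ/(2ΔE)
Δt_min = (1.055e-34 J·s) / (2 × 7.880e-18 J)
Δt_min = 6.692e-18 s = 6.692 as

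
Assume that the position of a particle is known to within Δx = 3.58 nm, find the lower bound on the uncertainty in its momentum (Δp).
1.473 × 10^-26 kg·m/s

Using the Heisenberg uncertainty principle:
ΔxΔp ≥ ℏ/2

The minimum uncertainty in momentum is:
Δp_min = ℏ/(2Δx)
Δp_min = (1.055e-34 J·s) / (2 × 3.580e-09 m)
Δp_min = 1.473e-26 kg·m/s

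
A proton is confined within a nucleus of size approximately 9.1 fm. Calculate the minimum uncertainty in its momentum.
5.794 × 10^-21 kg·m/s

Using the Heisenberg uncertainty principle:
ΔxΔp ≥ ℏ/2

With Δx ≈ L = 9.100e-15 m (the confinement size):
Δp_min = ℏ/(2Δx)
Δp_min = (1.055e-34 J·s) / (2 × 9.100e-15 m)
Δp_min = 5.794e-21 kg·m/s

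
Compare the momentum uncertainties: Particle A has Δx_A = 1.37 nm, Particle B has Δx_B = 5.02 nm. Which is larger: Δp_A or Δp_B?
Particle A has the larger minimum momentum uncertainty, by a factor of 3.66.

For each particle, the minimum momentum uncertainty is Δp_min = ℏ/(2Δx):

Particle A: Δp_A = ℏ/(2×1.370e-09 m) = 3.849e-26 kg·m/s
Particle B: Δp_B = ℏ/(2×5.020e-09 m) = 1.050e-26 kg·m/s

Ratio: Δp_A/Δp_B = 3.66

Since Δp_min ∝ 1/Δx, the particle with smaller position uncertainty (A) has larger momentum uncertainty.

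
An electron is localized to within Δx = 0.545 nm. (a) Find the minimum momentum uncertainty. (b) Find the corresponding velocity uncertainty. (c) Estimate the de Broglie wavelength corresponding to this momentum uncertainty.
(a) Δp_min = 9.675 × 10^-26 kg·m/s
(b) Δv_min = 106.209 km/s
(c) λ_dB = 6.849 nm

Step-by-step:

(a) From the uncertainty principle:
Δp_min = ℏ/(2Δx) = (1.055e-34 J·s)/(2 × 5.450e-10 m) = 9.675e-26 kg·m/s

(b) The velocity uncertainty:
Δv = Δp/m = (9.675e-26 kg·m/s)/(9.109e-31 kg) = 1.062e+05 m/s = 106.209 km/s

(c) The de Broglie wavelength for this momentum:
λ = h/p = (6.626e-34 J·s)/(9.675e-26 kg·m/s) = 6.849e-09 m = 6.849 nm

Note: The de Broglie wavelength is comparable to the localization size, as expected from wave-particle duality.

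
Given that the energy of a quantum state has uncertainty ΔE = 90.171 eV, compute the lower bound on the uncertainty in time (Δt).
3.650 as

Using the energy-time uncertainty principle:
ΔEΔt ≥ ℏ/2

The minimum uncertainty in time is:
Δt_min = ℏ/(2ΔE)
Δt_min = (1.055e-34 J·s) / (2 × 1.445e-17 J)
Δt_min = 3.650e-18 s = 3.650 as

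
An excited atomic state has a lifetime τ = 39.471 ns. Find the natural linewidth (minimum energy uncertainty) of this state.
8.338 neV

Using the energy-time uncertainty principle:
ΔEΔt ≥ ℏ/2

The lifetime τ represents the time uncertainty Δt.
The natural linewidth (minimum energy uncertainty) is:

ΔE = ℏ/(2τ)
ΔE = (1.055e-34 J·s) / (2 × 3.947e-08 s)
ΔE = 1.336e-27 J = 8.338 neV

This natural linewidth limits the precision of spectroscopic measurements.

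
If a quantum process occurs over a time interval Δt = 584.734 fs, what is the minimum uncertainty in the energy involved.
562.830 μeV

Using the energy-time uncertainty principle:
ΔEΔt ≥ ℏ/2

The minimum uncertainty in energy is:
ΔE_min = ℏ/(2Δt)
ΔE_min = (1.055e-34 J·s) / (2 × 5.847e-13 s)
ΔE_min = 9.018e-23 J = 562.830 μeV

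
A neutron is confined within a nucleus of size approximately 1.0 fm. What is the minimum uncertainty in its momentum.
5.273 × 10^-20 kg·m/s

Using the Heisenberg uncertainty principle:
ΔxΔp ≥ ℏ/2

With Δx ≈ L = 1.000e-15 m (the confinement size):
Δp_min = ℏ/(2Δx)
Δp_min = (1.055e-34 J·s) / (2 × 1.000e-15 m)
Δp_min = 5.273e-20 kg·m/s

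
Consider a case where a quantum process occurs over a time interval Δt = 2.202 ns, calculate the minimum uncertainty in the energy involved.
149.458 neV

Using the energy-time uncertainty principle:
ΔEΔt ≥ ℏ/2

The minimum uncertainty in energy is:
ΔE_min = ℏ/(2Δt)
ΔE_min = (1.055e-34 J·s) / (2 × 2.202e-09 s)
ΔE_min = 2.395e-26 J = 149.458 neV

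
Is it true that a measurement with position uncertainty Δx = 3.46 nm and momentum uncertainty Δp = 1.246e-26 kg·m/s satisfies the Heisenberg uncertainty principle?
No, it violates the uncertainty principle (impossible measurement).

Calculate the product ΔxΔp:
ΔxΔp = (3.460e-09 m) × (1.246e-26 kg·m/s)
ΔxΔp = 4.311e-35 J·s

Compare to the minimum allowed value ℏ/2:
ℏ/2 = 5.273e-35 J·s

Since ΔxΔp = 4.311e-35 J·s < 5.273e-35 J·s = ℏ/2,
the measurement violates the uncertainty principle.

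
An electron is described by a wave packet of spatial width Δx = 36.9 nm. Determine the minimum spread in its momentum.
1.429 × 10^-27 kg·m/s

For a wave packet, the spatial width Δx and momentum spread Δp are related by the uncertainty principle:
ΔxΔp ≥ ℏ/2

The minimum momentum spread is:
Δp_min = ℏ/(2Δx)
Δp_min = (1.055e-34 J·s) / (2 × 3.690e-08 m)
Δp_min = 1.429e-27 kg·m/s

A wave packet cannot have both a well-defined position and well-defined momentum.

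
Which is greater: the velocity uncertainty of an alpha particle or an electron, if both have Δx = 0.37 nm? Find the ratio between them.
The electron has the larger minimum velocity uncertainty, by a ratio of 7294.3.

For both particles, Δp_min = ℏ/(2Δx) = 1.425e-25 kg·m/s (same for both).

The velocity uncertainty is Δv = Δp/m:
- alpha particle: Δv = 1.425e-25 / 6.645e-27 = 2.145e+01 m/s = 21.447 m/s
- electron: Δv = 1.425e-25 / 9.109e-31 = 1.564e+05 m/s = 156.443 km/s

Ratio: 1.564e+05 / 2.145e+01 = 7294.3

The lighter particle has larger velocity uncertainty because Δv ∝ 1/m.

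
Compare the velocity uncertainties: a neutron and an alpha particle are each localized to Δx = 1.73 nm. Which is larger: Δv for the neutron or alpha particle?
The neutron has the larger minimum velocity uncertainty, by a ratio of 4.0.

For both particles, Δp_min = ℏ/(2Δx) = 3.048e-26 kg·m/s (same for both).

The velocity uncertainty is Δv = Δp/m:
- neutron: Δv = 3.048e-26 / 1.675e-27 = 1.820e+01 m/s = 18.197 m/s
- alpha particle: Δv = 3.048e-26 / 6.645e-27 = 4.587e+00 m/s = 4.587 m/s

Ratio: 1.820e+01 / 4.587e+00 = 4.0

The lighter particle has larger velocity uncertainty because Δv ∝ 1/m.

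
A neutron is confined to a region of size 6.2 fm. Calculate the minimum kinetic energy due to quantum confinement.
134.764 keV

Using the uncertainty principle:

1. Position uncertainty: Δx ≈ 6.200e-15 m
2. Minimum momentum uncertainty: Δp = ℏ/(2Δx) = 8.505e-21 kg·m/s
3. Minimum kinetic energy:
   KE = (Δp)²/(2m) = (8.505e-21)²/(2 × 1.675e-27 kg)
   KE = 2.159e-14 J = 134.764 keV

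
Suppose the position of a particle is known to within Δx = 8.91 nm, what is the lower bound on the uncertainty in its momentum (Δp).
5.918 × 10^-27 kg·m/s

Using the Heisenberg uncertainty principle:
ΔxΔp ≥ ℏ/2

The minimum uncertainty in momentum is:
Δp_min = ℏ/(2Δx)
Δp_min = (1.055e-34 J·s) / (2 × 8.910e-09 m)
Δp_min = 5.918e-27 kg·m/s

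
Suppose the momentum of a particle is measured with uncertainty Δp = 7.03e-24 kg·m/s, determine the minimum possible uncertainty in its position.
7.501 pm

Using the Heisenberg uncertainty principle:
ΔxΔp ≥ ℏ/2

The minimum uncertainty in position is:
Δx_min = ℏ/(2Δp)
Δx_min = (1.055e-34 J·s) / (2 × 7.030e-24 kg·m/s)
Δx_min = 7.501e-12 m = 7.501 pm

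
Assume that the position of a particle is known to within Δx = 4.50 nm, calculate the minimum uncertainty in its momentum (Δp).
1.172 × 10^-26 kg·m/s

Using the Heisenberg uncertainty principle:
ΔxΔp ≥ ℏ/2

The minimum uncertainty in momentum is:
Δp_min = ℏ/(2Δx)
Δp_min = (1.055e-34 J·s) / (2 × 4.500e-09 m)
Δp_min = 1.172e-26 kg·m/s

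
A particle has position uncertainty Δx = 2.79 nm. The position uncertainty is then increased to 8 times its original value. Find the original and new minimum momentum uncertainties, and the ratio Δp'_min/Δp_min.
Original Δp_min = 1.890 × 10^-26 kg·m/s; new Δp'_min = 2.362 × 10^-27 kg·m/s; ratio Δp'_min/Δp_min = 1/8.

From the uncertainty principle ΔxΔp ≥ ℏ/2, the minimum momentum uncertainty is Δp_min = ℏ/(2Δx).

Original (Δx = 2.79 nm = 2.790e-09 m):
Δp_min = (1.055e-34 J·s)/(2 × 2.790e-09 m) = 1.890e-26 kg·m/s

When Δx → 8Δx:
Δp'_min = ℏ/(2 × 8Δx) = (1/8) × ℏ/(2Δx) = (1/8) × Δp_min
Δp'_min = 1/8 × 1.890e-26 kg·m/s = 2.362e-27 kg·m/s

Since Δp_min ∝ 1/Δx, when Δx is increased to 8 times its original value, Δp_min decreases to 1/8 of its original value.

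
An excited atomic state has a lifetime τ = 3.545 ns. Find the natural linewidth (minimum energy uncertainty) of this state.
92.837 neV

Using the energy-time uncertainty principle:
ΔEΔt ≥ ℏ/2

The lifetime τ represents the time uncertainty Δt.
The natural linewidth (minimum energy uncertainty) is:

ΔE = ℏ/(2τ)
ΔE = (1.055e-34 J·s) / (2 × 3.545e-09 s)
ΔE = 1.487e-26 J = 92.837 neV

This natural linewidth limits the precision of spectroscopic measurements.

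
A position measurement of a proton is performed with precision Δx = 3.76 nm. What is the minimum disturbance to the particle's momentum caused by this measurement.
1.402 × 10^-26 kg·m/s

The uncertainty principle implies that measuring position disturbs momentum:
ΔxΔp ≥ ℏ/2

When we measure position with precision Δx, we necessarily introduce a momentum uncertainty:
Δp ≥ ℏ/(2Δx)
Δp_min = (1.055e-34 J·s) / (2 × 3.760e-09 m)
Δp_min = 1.402e-26 kg·m/s

The more precisely we measure position, the greater the momentum disturbance.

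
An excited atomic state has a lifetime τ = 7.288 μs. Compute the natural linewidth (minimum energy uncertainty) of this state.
45.157 peV

Using the energy-time uncertainty principle:
ΔEΔt ≥ ℏ/2

The lifetime τ represents the time uncertainty Δt.
The natural linewidth (minimum energy uncertainty) is:

ΔE = ℏ/(2τ)
ΔE = (1.055e-34 J·s) / (2 × 7.288e-06 s)
ΔE = 7.235e-30 J = 45.157 peV

This natural linewidth limits the precision of spectroscopic measurements.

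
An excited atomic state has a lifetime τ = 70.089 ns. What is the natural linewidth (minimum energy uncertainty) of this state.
4.696 neV

Using the energy-time uncertainty principle:
ΔEΔt ≥ ℏ/2

The lifetime τ represents the time uncertainty Δt.
The natural linewidth (minimum energy uncertainty) is:

ΔE = ℏ/(2τ)
ΔE = (1.055e-34 J·s) / (2 × 7.009e-08 s)
ΔE = 7.523e-28 J = 4.696 neV

This natural linewidth limits the precision of spectroscopic measurements.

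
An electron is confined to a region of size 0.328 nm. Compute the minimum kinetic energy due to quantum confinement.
88.535 meV

Using the uncertainty principle:

1. Position uncertainty: Δx ≈ 3.280e-10 m
2. Minimum momentum uncertainty: Δp = ℏ/(2Δx) = 1.608e-25 kg·m/s
3. Minimum kinetic energy:
   KE = (Δp)²/(2m) = (1.608e-25)²/(2 × 9.109e-31 kg)
   KE = 1.418e-20 J = 88.535 meV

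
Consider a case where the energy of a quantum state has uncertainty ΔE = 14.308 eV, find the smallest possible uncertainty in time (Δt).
23.002 as

Using the energy-time uncertainty principle:
ΔEΔt ≥ ℏ/2

The minimum uncertainty in time is:
Δt_min = ℏ/(2ΔE)
Δt_min = (1.055e-34 J·s) / (2 × 2.292e-18 J)
Δt_min = 2.300e-17 s = 23.002 as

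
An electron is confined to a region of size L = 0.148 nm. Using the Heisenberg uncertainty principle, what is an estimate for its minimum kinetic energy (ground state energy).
434.850 meV

Using the uncertainty principle to estimate ground state energy:

1. The position uncertainty is approximately the confinement size:
   Δx ≈ L = 1.480e-10 m

2. From ΔxΔp ≥ ℏ/2, the minimum momentum uncertainty is:
   Δp ≈ ℏ/(2L) = 3.563e-25 kg·m/s

3. The kinetic energy is approximately:
   KE ≈ (Δp)²/(2m) = (3.563e-25)²/(2 × 9.109e-31 kg)
   KE ≈ 6.967e-20 J = 434.850 meV

This is an order-of-magnitude estimate of the ground state energy.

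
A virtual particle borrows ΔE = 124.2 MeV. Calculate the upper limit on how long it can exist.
2.650 ys

Using the energy-time uncertainty principle:
ΔEΔt ≥ ℏ/2

For a virtual particle borrowing energy ΔE, the maximum lifetime is:
Δt_max = ℏ/(2ΔE)

Converting energy:
ΔE = 124.2 MeV = 1.990e-11 J

Δt_max = (1.055e-34 J·s) / (2 × 1.990e-11 J)
Δt_max = 2.650e-24 s = 2.650 ys

Virtual particles with higher borrowed energy exist for shorter times.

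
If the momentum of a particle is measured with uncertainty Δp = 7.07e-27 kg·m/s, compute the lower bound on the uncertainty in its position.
7.458 nm

Using the Heisenberg uncertainty principle:
ΔxΔp ≥ ℏ/2

The minimum uncertainty in position is:
Δx_min = ℏ/(2Δp)
Δx_min = (1.055e-34 J·s) / (2 × 7.070e-27 kg·m/s)
Δx_min = 7.458e-09 m = 7.458 nm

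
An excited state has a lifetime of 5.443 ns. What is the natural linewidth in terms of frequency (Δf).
14.620 MHz

Using the energy-time uncertainty principle and E = hf:
ΔEΔt ≥ ℏ/2
hΔf·Δt ≥ ℏ/2

The minimum frequency uncertainty is:
Δf = ℏ/(2hτ) = 1/(4πτ)
Δf = 1/(4π × 5.443e-09 s)
Δf = 1.462e+07 Hz = 14.620 MHz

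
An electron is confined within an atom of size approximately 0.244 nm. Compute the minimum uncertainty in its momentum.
2.161 × 10^-25 kg·m/s

Using the Heisenberg uncertainty principle:
ΔxΔp ≥ ℏ/2

With Δx ≈ L = 2.440e-10 m (the confinement size):
Δp_min = ℏ/(2Δx)
Δp_min = (1.055e-34 J·s) / (2 × 2.440e-10 m)
Δp_min = 2.161e-25 kg·m/s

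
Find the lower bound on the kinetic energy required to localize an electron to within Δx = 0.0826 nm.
1.396 eV

Localizing a particle requires giving it sufficient momentum uncertainty:

1. From uncertainty principle: Δp ≥ ℏ/(2Δx)
   Δp_min = (1.055e-34 J·s) / (2 × 8.260e-11 m)
   Δp_min = 6.384e-25 kg·m/s

2. This momentum uncertainty corresponds to kinetic energy:
   KE ≈ (Δp)²/(2m) = (6.384e-25)²/(2 × 9.109e-31 kg)
   KE = 2.237e-19 J = 1.396 eV

Tighter localization requires more energy.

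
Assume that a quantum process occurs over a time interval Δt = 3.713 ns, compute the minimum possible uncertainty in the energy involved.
88.636 neV

Using the energy-time uncertainty principle:
ΔEΔt ≥ ℏ/2

The minimum uncertainty in energy is:
ΔE_min = ℏ/(2Δt)
ΔE_min = (1.055e-34 J·s) / (2 × 3.713e-09 s)
ΔE_min = 1.420e-26 J = 88.636 neV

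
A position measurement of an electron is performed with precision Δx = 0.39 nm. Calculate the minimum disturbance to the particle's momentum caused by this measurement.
1.352 × 10^-25 kg·m/s

The uncertainty principle implies that measuring position disturbs momentum:
ΔxΔp ≥ ℏ/2

When we measure position with precision Δx, we necessarily introduce a momentum uncertainty:
Δp ≥ ℏ/(2Δx)
Δp_min = (1.055e-34 J·s) / (2 × 3.900e-10 m)
Δp_min = 1.352e-25 kg·m/s

The more precisely we measure position, the greater the momentum disturbance.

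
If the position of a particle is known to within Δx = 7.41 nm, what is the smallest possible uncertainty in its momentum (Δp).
7.116 × 10^-27 kg·m/s

Using the Heisenberg uncertainty principle:
ΔxΔp ≥ ℏ/2

The minimum uncertainty in momentum is:
Δp_min = ℏ/(2Δx)
Δp_min = (1.055e-34 J·s) / (2 × 7.410e-09 m)
Δp_min = 7.116e-27 kg·m/s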